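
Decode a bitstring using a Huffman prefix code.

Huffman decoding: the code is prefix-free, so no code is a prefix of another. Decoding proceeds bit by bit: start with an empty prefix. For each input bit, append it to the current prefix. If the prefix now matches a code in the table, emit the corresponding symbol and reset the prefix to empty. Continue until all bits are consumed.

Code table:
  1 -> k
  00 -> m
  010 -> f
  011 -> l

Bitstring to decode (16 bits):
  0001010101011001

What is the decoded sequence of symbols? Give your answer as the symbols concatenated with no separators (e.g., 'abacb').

Answer: mfkfklmk

Derivation:
Bit 0: prefix='0' (no match yet)
Bit 1: prefix='00' -> emit 'm', reset
Bit 2: prefix='0' (no match yet)
Bit 3: prefix='01' (no match yet)
Bit 4: prefix='010' -> emit 'f', reset
Bit 5: prefix='1' -> emit 'k', reset
Bit 6: prefix='0' (no match yet)
Bit 7: prefix='01' (no match yet)
Bit 8: prefix='010' -> emit 'f', reset
Bit 9: prefix='1' -> emit 'k', reset
Bit 10: prefix='0' (no match yet)
Bit 11: prefix='01' (no match yet)
Bit 12: prefix='011' -> emit 'l', reset
Bit 13: prefix='0' (no match yet)
Bit 14: prefix='00' -> emit 'm', reset
Bit 15: prefix='1' -> emit 'k', reset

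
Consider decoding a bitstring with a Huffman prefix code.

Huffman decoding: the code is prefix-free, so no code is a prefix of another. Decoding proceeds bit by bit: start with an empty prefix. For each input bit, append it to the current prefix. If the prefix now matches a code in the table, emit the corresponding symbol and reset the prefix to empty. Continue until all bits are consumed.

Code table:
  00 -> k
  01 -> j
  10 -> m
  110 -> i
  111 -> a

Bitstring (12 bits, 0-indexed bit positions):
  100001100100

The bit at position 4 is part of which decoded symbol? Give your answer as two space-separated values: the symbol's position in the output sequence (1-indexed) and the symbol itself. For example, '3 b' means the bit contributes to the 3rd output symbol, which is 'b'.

Answer: 3 j

Derivation:
Bit 0: prefix='1' (no match yet)
Bit 1: prefix='10' -> emit 'm', reset
Bit 2: prefix='0' (no match yet)
Bit 3: prefix='00' -> emit 'k', reset
Bit 4: prefix='0' (no match yet)
Bit 5: prefix='01' -> emit 'j', reset
Bit 6: prefix='1' (no match yet)
Bit 7: prefix='10' -> emit 'm', reset
Bit 8: prefix='0' (no match yet)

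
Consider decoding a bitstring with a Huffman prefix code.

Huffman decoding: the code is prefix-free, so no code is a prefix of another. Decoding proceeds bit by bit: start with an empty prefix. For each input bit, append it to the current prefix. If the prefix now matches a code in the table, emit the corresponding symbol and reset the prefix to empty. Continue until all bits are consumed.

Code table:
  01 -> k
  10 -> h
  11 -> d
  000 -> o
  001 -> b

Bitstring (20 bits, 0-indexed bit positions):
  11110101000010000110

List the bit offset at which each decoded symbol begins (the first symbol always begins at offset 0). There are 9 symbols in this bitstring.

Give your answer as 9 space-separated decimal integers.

Answer: 0 2 4 6 8 11 13 16 18

Derivation:
Bit 0: prefix='1' (no match yet)
Bit 1: prefix='11' -> emit 'd', reset
Bit 2: prefix='1' (no match yet)
Bit 3: prefix='11' -> emit 'd', reset
Bit 4: prefix='0' (no match yet)
Bit 5: prefix='01' -> emit 'k', reset
Bit 6: prefix='0' (no match yet)
Bit 7: prefix='01' -> emit 'k', reset
Bit 8: prefix='0' (no match yet)
Bit 9: prefix='00' (no match yet)
Bit 10: prefix='000' -> emit 'o', reset
Bit 11: prefix='0' (no match yet)
Bit 12: prefix='01' -> emit 'k', reset
Bit 13: prefix='0' (no match yet)
Bit 14: prefix='00' (no match yet)
Bit 15: prefix='000' -> emit 'o', reset
Bit 16: prefix='0' (no match yet)
Bit 17: prefix='01' -> emit 'k', reset
Bit 18: prefix='1' (no match yet)
Bit 19: prefix='10' -> emit 'h', reset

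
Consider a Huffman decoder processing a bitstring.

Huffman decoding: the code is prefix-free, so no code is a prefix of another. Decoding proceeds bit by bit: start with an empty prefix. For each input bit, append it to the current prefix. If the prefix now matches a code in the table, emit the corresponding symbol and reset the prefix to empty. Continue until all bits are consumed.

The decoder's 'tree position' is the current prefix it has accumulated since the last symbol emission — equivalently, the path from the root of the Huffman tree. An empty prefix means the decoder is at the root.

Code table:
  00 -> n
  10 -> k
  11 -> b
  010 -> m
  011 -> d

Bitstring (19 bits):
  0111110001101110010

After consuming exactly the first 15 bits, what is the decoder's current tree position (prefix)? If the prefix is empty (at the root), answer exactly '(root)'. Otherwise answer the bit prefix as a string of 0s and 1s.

Bit 0: prefix='0' (no match yet)
Bit 1: prefix='01' (no match yet)
Bit 2: prefix='011' -> emit 'd', reset
Bit 3: prefix='1' (no match yet)
Bit 4: prefix='11' -> emit 'b', reset
Bit 5: prefix='1' (no match yet)
Bit 6: prefix='10' -> emit 'k', reset
Bit 7: prefix='0' (no match yet)
Bit 8: prefix='00' -> emit 'n', reset
Bit 9: prefix='1' (no match yet)
Bit 10: prefix='11' -> emit 'b', reset
Bit 11: prefix='0' (no match yet)
Bit 12: prefix='01' (no match yet)
Bit 13: prefix='011' -> emit 'd', reset
Bit 14: prefix='1' (no match yet)

Answer: 1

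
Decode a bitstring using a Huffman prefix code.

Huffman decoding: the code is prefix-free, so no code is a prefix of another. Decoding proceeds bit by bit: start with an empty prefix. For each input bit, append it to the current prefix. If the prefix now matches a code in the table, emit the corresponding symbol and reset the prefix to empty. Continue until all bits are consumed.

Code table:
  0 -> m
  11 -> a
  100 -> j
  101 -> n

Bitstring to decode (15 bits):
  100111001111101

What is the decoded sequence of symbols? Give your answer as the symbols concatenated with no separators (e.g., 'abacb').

Bit 0: prefix='1' (no match yet)
Bit 1: prefix='10' (no match yet)
Bit 2: prefix='100' -> emit 'j', reset
Bit 3: prefix='1' (no match yet)
Bit 4: prefix='11' -> emit 'a', reset
Bit 5: prefix='1' (no match yet)
Bit 6: prefix='10' (no match yet)
Bit 7: prefix='100' -> emit 'j', reset
Bit 8: prefix='1' (no match yet)
Bit 9: prefix='11' -> emit 'a', reset
Bit 10: prefix='1' (no match yet)
Bit 11: prefix='11' -> emit 'a', reset
Bit 12: prefix='1' (no match yet)
Bit 13: prefix='10' (no match yet)
Bit 14: prefix='101' -> emit 'n', reset

Answer: jajaan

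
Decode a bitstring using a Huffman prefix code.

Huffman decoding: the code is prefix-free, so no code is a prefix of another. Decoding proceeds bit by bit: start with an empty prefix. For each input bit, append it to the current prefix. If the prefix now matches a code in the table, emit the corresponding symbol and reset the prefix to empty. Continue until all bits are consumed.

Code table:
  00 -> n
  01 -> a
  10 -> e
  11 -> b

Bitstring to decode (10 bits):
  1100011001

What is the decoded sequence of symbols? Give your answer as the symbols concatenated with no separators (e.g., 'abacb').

Bit 0: prefix='1' (no match yet)
Bit 1: prefix='11' -> emit 'b', reset
Bit 2: prefix='0' (no match yet)
Bit 3: prefix='00' -> emit 'n', reset
Bit 4: prefix='0' (no match yet)
Bit 5: prefix='01' -> emit 'a', reset
Bit 6: prefix='1' (no match yet)
Bit 7: prefix='10' -> emit 'e', reset
Bit 8: prefix='0' (no match yet)
Bit 9: prefix='01' -> emit 'a', reset

Answer: bnaea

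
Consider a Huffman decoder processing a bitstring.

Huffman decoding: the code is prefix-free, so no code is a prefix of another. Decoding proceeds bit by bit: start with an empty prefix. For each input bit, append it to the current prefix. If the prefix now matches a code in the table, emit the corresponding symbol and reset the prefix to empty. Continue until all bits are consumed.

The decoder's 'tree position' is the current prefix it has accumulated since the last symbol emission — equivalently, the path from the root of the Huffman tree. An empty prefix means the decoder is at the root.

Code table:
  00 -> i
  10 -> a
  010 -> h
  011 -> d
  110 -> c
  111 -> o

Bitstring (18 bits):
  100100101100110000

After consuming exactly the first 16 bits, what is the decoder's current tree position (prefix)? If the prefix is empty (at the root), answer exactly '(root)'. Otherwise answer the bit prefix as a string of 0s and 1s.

Bit 0: prefix='1' (no match yet)
Bit 1: prefix='10' -> emit 'a', reset
Bit 2: prefix='0' (no match yet)
Bit 3: prefix='01' (no match yet)
Bit 4: prefix='010' -> emit 'h', reset
Bit 5: prefix='0' (no match yet)
Bit 6: prefix='01' (no match yet)
Bit 7: prefix='010' -> emit 'h', reset
Bit 8: prefix='1' (no match yet)
Bit 9: prefix='11' (no match yet)
Bit 10: prefix='110' -> emit 'c', reset
Bit 11: prefix='0' (no match yet)
Bit 12: prefix='01' (no match yet)
Bit 13: prefix='011' -> emit 'd', reset
Bit 14: prefix='0' (no match yet)
Bit 15: prefix='00' -> emit 'i', reset

Answer: (root)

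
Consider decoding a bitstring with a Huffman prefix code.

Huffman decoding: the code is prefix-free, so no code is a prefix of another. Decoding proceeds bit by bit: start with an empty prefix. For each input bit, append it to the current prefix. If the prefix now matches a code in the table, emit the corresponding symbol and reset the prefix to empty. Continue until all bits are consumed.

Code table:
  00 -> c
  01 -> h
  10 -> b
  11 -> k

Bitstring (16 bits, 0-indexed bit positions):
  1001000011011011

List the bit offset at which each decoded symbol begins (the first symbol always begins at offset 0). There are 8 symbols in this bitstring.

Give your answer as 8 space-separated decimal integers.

Answer: 0 2 4 6 8 10 12 14

Derivation:
Bit 0: prefix='1' (no match yet)
Bit 1: prefix='10' -> emit 'b', reset
Bit 2: prefix='0' (no match yet)
Bit 3: prefix='01' -> emit 'h', reset
Bit 4: prefix='0' (no match yet)
Bit 5: prefix='00' -> emit 'c', reset
Bit 6: prefix='0' (no match yet)
Bit 7: prefix='00' -> emit 'c', reset
Bit 8: prefix='1' (no match yet)
Bit 9: prefix='11' -> emit 'k', reset
Bit 10: prefix='0' (no match yet)
Bit 11: prefix='01' -> emit 'h', reset
Bit 12: prefix='1' (no match yet)
Bit 13: prefix='10' -> emit 'b', reset
Bit 14: prefix='1' (no match yet)
Bit 15: prefix='11' -> emit 'k', reset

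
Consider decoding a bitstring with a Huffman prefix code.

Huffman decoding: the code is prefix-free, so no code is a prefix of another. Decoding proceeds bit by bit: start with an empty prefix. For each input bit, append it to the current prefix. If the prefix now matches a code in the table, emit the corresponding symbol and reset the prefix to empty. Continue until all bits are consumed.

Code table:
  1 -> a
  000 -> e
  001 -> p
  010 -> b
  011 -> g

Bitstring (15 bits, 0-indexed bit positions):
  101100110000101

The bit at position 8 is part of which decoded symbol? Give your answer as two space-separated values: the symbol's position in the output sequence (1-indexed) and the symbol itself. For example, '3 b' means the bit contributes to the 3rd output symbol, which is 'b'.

Answer: 5 e

Derivation:
Bit 0: prefix='1' -> emit 'a', reset
Bit 1: prefix='0' (no match yet)
Bit 2: prefix='01' (no match yet)
Bit 3: prefix='011' -> emit 'g', reset
Bit 4: prefix='0' (no match yet)
Bit 5: prefix='00' (no match yet)
Bit 6: prefix='001' -> emit 'p', reset
Bit 7: prefix='1' -> emit 'a', reset
Bit 8: prefix='0' (no match yet)
Bit 9: prefix='00' (no match yet)
Bit 10: prefix='000' -> emit 'e', reset
Bit 11: prefix='0' (no match yet)
Bit 12: prefix='01' (no match yet)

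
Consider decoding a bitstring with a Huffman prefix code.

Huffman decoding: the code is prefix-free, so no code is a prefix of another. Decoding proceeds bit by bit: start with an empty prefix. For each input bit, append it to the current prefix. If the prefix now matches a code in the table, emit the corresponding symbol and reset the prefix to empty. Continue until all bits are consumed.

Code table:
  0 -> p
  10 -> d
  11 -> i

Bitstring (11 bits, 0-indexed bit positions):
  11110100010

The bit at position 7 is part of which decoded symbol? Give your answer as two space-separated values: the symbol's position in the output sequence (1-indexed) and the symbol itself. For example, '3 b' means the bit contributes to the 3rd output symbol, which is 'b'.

Answer: 5 p

Derivation:
Bit 0: prefix='1' (no match yet)
Bit 1: prefix='11' -> emit 'i', reset
Bit 2: prefix='1' (no match yet)
Bit 3: prefix='11' -> emit 'i', reset
Bit 4: prefix='0' -> emit 'p', reset
Bit 5: prefix='1' (no match yet)
Bit 6: prefix='10' -> emit 'd', reset
Bit 7: prefix='0' -> emit 'p', reset
Bit 8: prefix='0' -> emit 'p', reset
Bit 9: prefix='1' (no match yet)
Bit 10: prefix='10' -> emit 'd', reset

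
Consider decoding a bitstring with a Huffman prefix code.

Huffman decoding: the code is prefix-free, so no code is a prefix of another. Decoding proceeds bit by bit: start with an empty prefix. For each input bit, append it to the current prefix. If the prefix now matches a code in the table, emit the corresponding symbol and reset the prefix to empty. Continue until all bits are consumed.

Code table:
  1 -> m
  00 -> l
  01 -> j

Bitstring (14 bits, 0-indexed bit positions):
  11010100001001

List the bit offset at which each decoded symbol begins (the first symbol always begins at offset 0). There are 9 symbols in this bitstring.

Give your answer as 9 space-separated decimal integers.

Bit 0: prefix='1' -> emit 'm', reset
Bit 1: prefix='1' -> emit 'm', reset
Bit 2: prefix='0' (no match yet)
Bit 3: prefix='01' -> emit 'j', reset
Bit 4: prefix='0' (no match yet)
Bit 5: prefix='01' -> emit 'j', reset
Bit 6: prefix='0' (no match yet)
Bit 7: prefix='00' -> emit 'l', reset
Bit 8: prefix='0' (no match yet)
Bit 9: prefix='00' -> emit 'l', reset
Bit 10: prefix='1' -> emit 'm', reset
Bit 11: prefix='0' (no match yet)
Bit 12: prefix='00' -> emit 'l', reset
Bit 13: prefix='1' -> emit 'm', reset

Answer: 0 1 2 4 6 8 10 11 13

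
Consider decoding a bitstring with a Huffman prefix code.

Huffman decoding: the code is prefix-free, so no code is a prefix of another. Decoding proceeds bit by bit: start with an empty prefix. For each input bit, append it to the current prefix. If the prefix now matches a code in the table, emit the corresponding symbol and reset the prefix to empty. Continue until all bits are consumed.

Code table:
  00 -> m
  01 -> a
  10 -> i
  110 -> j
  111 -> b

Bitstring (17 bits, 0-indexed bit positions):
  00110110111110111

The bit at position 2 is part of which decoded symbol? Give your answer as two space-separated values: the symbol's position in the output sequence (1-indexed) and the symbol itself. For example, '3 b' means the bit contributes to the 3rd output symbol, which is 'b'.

Answer: 2 j

Derivation:
Bit 0: prefix='0' (no match yet)
Bit 1: prefix='00' -> emit 'm', reset
Bit 2: prefix='1' (no match yet)
Bit 3: prefix='11' (no match yet)
Bit 4: prefix='110' -> emit 'j', reset
Bit 5: prefix='1' (no match yet)
Bit 6: prefix='11' (no match yet)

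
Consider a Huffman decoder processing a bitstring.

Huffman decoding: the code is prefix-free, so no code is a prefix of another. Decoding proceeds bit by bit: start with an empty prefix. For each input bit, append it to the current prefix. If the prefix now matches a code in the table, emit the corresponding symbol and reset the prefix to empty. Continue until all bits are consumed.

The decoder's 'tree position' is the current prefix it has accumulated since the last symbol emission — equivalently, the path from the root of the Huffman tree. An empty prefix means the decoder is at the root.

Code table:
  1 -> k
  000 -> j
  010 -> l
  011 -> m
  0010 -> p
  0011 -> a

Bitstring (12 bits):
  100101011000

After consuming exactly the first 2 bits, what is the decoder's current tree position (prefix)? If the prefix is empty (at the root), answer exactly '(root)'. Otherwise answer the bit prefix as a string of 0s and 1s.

Bit 0: prefix='1' -> emit 'k', reset
Bit 1: prefix='0' (no match yet)

Answer: 0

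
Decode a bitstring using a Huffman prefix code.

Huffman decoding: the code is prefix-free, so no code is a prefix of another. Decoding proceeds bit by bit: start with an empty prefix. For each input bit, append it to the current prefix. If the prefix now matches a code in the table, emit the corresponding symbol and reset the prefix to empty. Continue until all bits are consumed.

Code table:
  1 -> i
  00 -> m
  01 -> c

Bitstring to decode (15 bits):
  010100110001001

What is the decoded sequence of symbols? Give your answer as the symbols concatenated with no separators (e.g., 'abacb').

Bit 0: prefix='0' (no match yet)
Bit 1: prefix='01' -> emit 'c', reset
Bit 2: prefix='0' (no match yet)
Bit 3: prefix='01' -> emit 'c', reset
Bit 4: prefix='0' (no match yet)
Bit 5: prefix='00' -> emit 'm', reset
Bit 6: prefix='1' -> emit 'i', reset
Bit 7: prefix='1' -> emit 'i', reset
Bit 8: prefix='0' (no match yet)
Bit 9: prefix='00' -> emit 'm', reset
Bit 10: prefix='0' (no match yet)
Bit 11: prefix='01' -> emit 'c', reset
Bit 12: prefix='0' (no match yet)
Bit 13: prefix='00' -> emit 'm', reset
Bit 14: prefix='1' -> emit 'i', reset

Answer: ccmiimcmi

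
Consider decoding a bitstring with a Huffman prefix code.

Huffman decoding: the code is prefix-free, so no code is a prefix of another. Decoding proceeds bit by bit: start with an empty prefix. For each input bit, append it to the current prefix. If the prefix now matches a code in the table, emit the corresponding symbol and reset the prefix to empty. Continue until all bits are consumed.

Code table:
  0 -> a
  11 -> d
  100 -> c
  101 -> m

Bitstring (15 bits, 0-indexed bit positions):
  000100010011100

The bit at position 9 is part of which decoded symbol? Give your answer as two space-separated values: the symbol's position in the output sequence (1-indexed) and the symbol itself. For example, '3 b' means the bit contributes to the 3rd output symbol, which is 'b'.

Bit 0: prefix='0' -> emit 'a', reset
Bit 1: prefix='0' -> emit 'a', reset
Bit 2: prefix='0' -> emit 'a', reset
Bit 3: prefix='1' (no match yet)
Bit 4: prefix='10' (no match yet)
Bit 5: prefix='100' -> emit 'c', reset
Bit 6: prefix='0' -> emit 'a', reset
Bit 7: prefix='1' (no match yet)
Bit 8: prefix='10' (no match yet)
Bit 9: prefix='100' -> emit 'c', reset
Bit 10: prefix='1' (no match yet)
Bit 11: prefix='11' -> emit 'd', reset
Bit 12: prefix='1' (no match yet)
Bit 13: prefix='10' (no match yet)

Answer: 6 c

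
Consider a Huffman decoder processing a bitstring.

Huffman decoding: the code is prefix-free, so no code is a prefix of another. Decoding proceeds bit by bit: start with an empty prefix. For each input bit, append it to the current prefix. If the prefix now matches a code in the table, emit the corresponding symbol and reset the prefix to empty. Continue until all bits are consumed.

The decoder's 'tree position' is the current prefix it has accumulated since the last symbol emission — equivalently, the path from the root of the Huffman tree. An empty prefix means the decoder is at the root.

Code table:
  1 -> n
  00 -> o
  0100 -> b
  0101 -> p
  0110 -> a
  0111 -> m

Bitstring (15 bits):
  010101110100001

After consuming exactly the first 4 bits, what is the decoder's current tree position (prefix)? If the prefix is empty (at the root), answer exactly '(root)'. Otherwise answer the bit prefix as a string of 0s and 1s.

Answer: (root)

Derivation:
Bit 0: prefix='0' (no match yet)
Bit 1: prefix='01' (no match yet)
Bit 2: prefix='010' (no match yet)
Bit 3: prefix='0101' -> emit 'p', reset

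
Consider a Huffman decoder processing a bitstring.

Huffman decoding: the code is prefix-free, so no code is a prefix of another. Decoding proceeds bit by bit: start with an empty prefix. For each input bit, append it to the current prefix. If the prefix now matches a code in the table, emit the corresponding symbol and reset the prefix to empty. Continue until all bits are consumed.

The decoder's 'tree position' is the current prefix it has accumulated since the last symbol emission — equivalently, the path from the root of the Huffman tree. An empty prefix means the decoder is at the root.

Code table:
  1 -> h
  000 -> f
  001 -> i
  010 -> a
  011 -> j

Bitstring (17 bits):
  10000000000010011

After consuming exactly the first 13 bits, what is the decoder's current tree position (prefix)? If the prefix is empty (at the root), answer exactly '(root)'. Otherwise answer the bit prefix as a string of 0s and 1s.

Bit 0: prefix='1' -> emit 'h', reset
Bit 1: prefix='0' (no match yet)
Bit 2: prefix='00' (no match yet)
Bit 3: prefix='000' -> emit 'f', reset
Bit 4: prefix='0' (no match yet)
Bit 5: prefix='00' (no match yet)
Bit 6: prefix='000' -> emit 'f', reset
Bit 7: prefix='0' (no match yet)
Bit 8: prefix='00' (no match yet)
Bit 9: prefix='000' -> emit 'f', reset
Bit 10: prefix='0' (no match yet)
Bit 11: prefix='00' (no match yet)
Bit 12: prefix='001' -> emit 'i', reset

Answer: (root)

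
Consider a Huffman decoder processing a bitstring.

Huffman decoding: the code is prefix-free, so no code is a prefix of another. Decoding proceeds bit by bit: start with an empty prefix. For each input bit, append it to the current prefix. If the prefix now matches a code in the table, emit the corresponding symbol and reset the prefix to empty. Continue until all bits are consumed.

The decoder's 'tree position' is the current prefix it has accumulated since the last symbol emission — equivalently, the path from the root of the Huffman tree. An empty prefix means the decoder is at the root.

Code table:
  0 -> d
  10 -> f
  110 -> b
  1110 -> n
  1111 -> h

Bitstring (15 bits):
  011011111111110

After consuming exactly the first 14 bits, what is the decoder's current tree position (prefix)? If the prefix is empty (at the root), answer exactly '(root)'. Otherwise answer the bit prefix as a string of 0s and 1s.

Answer: 11

Derivation:
Bit 0: prefix='0' -> emit 'd', reset
Bit 1: prefix='1' (no match yet)
Bit 2: prefix='11' (no match yet)
Bit 3: prefix='110' -> emit 'b', reset
Bit 4: prefix='1' (no match yet)
Bit 5: prefix='11' (no match yet)
Bit 6: prefix='111' (no match yet)
Bit 7: prefix='1111' -> emit 'h', reset
Bit 8: prefix='1' (no match yet)
Bit 9: prefix='11' (no match yet)
Bit 10: prefix='111' (no match yet)
Bit 11: prefix='1111' -> emit 'h', reset
Bit 12: prefix='1' (no match yet)
Bit 13: prefix='11' (no match yet)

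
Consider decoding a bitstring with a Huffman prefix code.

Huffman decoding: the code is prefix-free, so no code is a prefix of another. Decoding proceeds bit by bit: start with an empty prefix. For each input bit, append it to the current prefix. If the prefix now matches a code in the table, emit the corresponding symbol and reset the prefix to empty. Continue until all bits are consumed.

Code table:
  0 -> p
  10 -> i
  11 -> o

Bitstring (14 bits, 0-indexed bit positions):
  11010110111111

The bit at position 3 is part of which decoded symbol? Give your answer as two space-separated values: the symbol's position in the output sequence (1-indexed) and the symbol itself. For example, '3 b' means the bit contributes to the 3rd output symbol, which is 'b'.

Bit 0: prefix='1' (no match yet)
Bit 1: prefix='11' -> emit 'o', reset
Bit 2: prefix='0' -> emit 'p', reset
Bit 3: prefix='1' (no match yet)
Bit 4: prefix='10' -> emit 'i', reset
Bit 5: prefix='1' (no match yet)
Bit 6: prefix='11' -> emit 'o', reset
Bit 7: prefix='0' -> emit 'p', reset

Answer: 3 i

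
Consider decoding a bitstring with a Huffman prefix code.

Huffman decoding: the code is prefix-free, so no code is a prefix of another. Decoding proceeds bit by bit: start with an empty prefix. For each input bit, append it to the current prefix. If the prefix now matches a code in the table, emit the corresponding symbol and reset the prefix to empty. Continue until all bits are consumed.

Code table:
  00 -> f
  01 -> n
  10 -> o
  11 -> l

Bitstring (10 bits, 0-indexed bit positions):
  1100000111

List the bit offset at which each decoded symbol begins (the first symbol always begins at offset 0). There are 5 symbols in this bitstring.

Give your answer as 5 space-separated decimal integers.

Answer: 0 2 4 6 8

Derivation:
Bit 0: prefix='1' (no match yet)
Bit 1: prefix='11' -> emit 'l', reset
Bit 2: prefix='0' (no match yet)
Bit 3: prefix='00' -> emit 'f', reset
Bit 4: prefix='0' (no match yet)
Bit 5: prefix='00' -> emit 'f', reset
Bit 6: prefix='0' (no match yet)
Bit 7: prefix='01' -> emit 'n', reset
Bit 8: prefix='1' (no match yet)
Bit 9: prefix='11' -> emit 'l', reset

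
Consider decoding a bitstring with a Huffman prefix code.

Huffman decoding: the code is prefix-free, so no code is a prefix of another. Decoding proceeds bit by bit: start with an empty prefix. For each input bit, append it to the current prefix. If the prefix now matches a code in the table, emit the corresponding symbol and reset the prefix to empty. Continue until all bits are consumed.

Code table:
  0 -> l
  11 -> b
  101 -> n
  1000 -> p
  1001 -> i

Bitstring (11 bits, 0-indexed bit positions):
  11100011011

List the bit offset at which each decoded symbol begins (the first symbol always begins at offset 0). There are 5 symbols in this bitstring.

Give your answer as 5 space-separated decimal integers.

Bit 0: prefix='1' (no match yet)
Bit 1: prefix='11' -> emit 'b', reset
Bit 2: prefix='1' (no match yet)
Bit 3: prefix='10' (no match yet)
Bit 4: prefix='100' (no match yet)
Bit 5: prefix='1000' -> emit 'p', reset
Bit 6: prefix='1' (no match yet)
Bit 7: prefix='11' -> emit 'b', reset
Bit 8: prefix='0' -> emit 'l', reset
Bit 9: prefix='1' (no match yet)
Bit 10: prefix='11' -> emit 'b', reset

Answer: 0 2 6 8 9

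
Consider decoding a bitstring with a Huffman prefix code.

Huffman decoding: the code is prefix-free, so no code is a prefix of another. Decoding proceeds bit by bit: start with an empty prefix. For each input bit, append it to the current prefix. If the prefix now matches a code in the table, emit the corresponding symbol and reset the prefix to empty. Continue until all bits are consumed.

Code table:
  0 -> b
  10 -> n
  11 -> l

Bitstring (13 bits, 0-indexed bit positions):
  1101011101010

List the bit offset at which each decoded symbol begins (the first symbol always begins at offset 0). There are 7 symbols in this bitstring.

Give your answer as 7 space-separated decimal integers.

Bit 0: prefix='1' (no match yet)
Bit 1: prefix='11' -> emit 'l', reset
Bit 2: prefix='0' -> emit 'b', reset
Bit 3: prefix='1' (no match yet)
Bit 4: prefix='10' -> emit 'n', reset
Bit 5: prefix='1' (no match yet)
Bit 6: prefix='11' -> emit 'l', reset
Bit 7: prefix='1' (no match yet)
Bit 8: prefix='10' -> emit 'n', reset
Bit 9: prefix='1' (no match yet)
Bit 10: prefix='10' -> emit 'n', reset
Bit 11: prefix='1' (no match yet)
Bit 12: prefix='10' -> emit 'n', reset

Answer: 0 2 3 5 7 9 11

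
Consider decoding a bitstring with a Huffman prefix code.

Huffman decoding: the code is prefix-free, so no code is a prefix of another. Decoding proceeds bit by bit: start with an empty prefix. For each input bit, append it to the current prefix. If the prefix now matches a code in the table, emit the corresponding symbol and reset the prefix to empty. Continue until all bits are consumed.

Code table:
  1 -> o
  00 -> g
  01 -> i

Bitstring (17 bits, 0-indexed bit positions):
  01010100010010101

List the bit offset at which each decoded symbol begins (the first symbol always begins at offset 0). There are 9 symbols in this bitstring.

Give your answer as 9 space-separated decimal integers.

Bit 0: prefix='0' (no match yet)
Bit 1: prefix='01' -> emit 'i', reset
Bit 2: prefix='0' (no match yet)
Bit 3: prefix='01' -> emit 'i', reset
Bit 4: prefix='0' (no match yet)
Bit 5: prefix='01' -> emit 'i', reset
Bit 6: prefix='0' (no match yet)
Bit 7: prefix='00' -> emit 'g', reset
Bit 8: prefix='0' (no match yet)
Bit 9: prefix='01' -> emit 'i', reset
Bit 10: prefix='0' (no match yet)
Bit 11: prefix='00' -> emit 'g', reset
Bit 12: prefix='1' -> emit 'o', reset
Bit 13: prefix='0' (no match yet)
Bit 14: prefix='01' -> emit 'i', reset
Bit 15: prefix='0' (no match yet)
Bit 16: prefix='01' -> emit 'i', reset

Answer: 0 2 4 6 8 10 12 13 15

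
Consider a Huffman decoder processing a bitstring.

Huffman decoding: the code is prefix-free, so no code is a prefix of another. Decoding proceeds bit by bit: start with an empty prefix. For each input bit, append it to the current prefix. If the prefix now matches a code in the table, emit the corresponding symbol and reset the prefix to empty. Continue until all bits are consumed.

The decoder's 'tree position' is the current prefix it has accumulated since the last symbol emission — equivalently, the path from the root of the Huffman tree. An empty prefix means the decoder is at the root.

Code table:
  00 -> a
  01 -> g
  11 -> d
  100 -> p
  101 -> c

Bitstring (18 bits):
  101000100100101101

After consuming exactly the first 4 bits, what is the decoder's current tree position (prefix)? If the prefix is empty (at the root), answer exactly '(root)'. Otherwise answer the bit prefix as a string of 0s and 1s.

Bit 0: prefix='1' (no match yet)
Bit 1: prefix='10' (no match yet)
Bit 2: prefix='101' -> emit 'c', reset
Bit 3: prefix='0' (no match yet)

Answer: 0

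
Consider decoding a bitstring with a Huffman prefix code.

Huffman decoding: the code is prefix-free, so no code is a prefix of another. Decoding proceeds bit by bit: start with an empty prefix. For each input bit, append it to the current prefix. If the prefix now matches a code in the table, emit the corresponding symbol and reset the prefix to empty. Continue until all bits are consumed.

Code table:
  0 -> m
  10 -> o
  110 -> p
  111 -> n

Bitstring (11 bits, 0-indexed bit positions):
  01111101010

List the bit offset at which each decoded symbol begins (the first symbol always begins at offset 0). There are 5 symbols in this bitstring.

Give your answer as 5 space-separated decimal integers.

Bit 0: prefix='0' -> emit 'm', reset
Bit 1: prefix='1' (no match yet)
Bit 2: prefix='11' (no match yet)
Bit 3: prefix='111' -> emit 'n', reset
Bit 4: prefix='1' (no match yet)
Bit 5: prefix='11' (no match yet)
Bit 6: prefix='110' -> emit 'p', reset
Bit 7: prefix='1' (no match yet)
Bit 8: prefix='10' -> emit 'o', reset
Bit 9: prefix='1' (no match yet)
Bit 10: prefix='10' -> emit 'o', reset

Answer: 0 1 4 7 9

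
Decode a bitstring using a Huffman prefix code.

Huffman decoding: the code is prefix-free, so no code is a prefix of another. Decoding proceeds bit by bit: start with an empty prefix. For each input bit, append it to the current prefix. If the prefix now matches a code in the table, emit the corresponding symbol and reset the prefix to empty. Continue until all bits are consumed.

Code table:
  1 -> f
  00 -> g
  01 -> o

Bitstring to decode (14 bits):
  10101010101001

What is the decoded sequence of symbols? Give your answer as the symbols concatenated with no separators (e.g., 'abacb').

Bit 0: prefix='1' -> emit 'f', reset
Bit 1: prefix='0' (no match yet)
Bit 2: prefix='01' -> emit 'o', reset
Bit 3: prefix='0' (no match yet)
Bit 4: prefix='01' -> emit 'o', reset
Bit 5: prefix='0' (no match yet)
Bit 6: prefix='01' -> emit 'o', reset
Bit 7: prefix='0' (no match yet)
Bit 8: prefix='01' -> emit 'o', reset
Bit 9: prefix='0' (no match yet)
Bit 10: prefix='01' -> emit 'o', reset
Bit 11: prefix='0' (no match yet)
Bit 12: prefix='00' -> emit 'g', reset
Bit 13: prefix='1' -> emit 'f', reset

Answer: fooooogf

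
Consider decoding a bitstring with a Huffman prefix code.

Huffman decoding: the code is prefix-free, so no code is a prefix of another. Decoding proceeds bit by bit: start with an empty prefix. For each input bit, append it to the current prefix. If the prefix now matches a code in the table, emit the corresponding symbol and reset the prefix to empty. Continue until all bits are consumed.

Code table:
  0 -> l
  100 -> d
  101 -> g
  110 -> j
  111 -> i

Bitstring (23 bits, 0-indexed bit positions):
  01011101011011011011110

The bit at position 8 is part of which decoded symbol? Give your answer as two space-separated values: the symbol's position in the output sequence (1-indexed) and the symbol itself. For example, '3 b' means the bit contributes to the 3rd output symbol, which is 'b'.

Answer: 4 g

Derivation:
Bit 0: prefix='0' -> emit 'l', reset
Bit 1: prefix='1' (no match yet)
Bit 2: prefix='10' (no match yet)
Bit 3: prefix='101' -> emit 'g', reset
Bit 4: prefix='1' (no match yet)
Bit 5: prefix='11' (no match yet)
Bit 6: prefix='110' -> emit 'j', reset
Bit 7: prefix='1' (no match yet)
Bit 8: prefix='10' (no match yet)
Bit 9: prefix='101' -> emit 'g', reset
Bit 10: prefix='1' (no match yet)
Bit 11: prefix='10' (no match yet)
Bit 12: prefix='101' -> emit 'g', reset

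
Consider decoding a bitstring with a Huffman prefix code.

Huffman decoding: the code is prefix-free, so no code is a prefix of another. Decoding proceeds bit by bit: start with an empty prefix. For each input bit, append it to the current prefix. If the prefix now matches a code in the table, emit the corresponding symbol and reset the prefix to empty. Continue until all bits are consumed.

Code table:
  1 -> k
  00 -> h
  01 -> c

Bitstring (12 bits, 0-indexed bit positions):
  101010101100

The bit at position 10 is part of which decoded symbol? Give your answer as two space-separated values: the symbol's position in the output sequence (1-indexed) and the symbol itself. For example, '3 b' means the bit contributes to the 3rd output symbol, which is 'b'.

Answer: 7 h

Derivation:
Bit 0: prefix='1' -> emit 'k', reset
Bit 1: prefix='0' (no match yet)
Bit 2: prefix='01' -> emit 'c', reset
Bit 3: prefix='0' (no match yet)
Bit 4: prefix='01' -> emit 'c', reset
Bit 5: prefix='0' (no match yet)
Bit 6: prefix='01' -> emit 'c', reset
Bit 7: prefix='0' (no match yet)
Bit 8: prefix='01' -> emit 'c', reset
Bit 9: prefix='1' -> emit 'k', reset
Bit 10: prefix='0' (no match yet)
Bit 11: prefix='00' -> emit 'h', reset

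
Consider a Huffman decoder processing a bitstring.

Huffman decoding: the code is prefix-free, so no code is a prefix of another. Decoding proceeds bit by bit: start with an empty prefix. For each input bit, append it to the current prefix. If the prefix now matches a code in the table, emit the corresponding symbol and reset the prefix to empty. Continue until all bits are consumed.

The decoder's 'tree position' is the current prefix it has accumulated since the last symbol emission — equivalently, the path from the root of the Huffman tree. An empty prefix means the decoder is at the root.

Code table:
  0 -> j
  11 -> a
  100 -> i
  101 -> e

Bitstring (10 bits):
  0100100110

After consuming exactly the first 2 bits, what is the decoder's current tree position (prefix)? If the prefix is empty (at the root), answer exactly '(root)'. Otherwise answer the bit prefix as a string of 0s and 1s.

Answer: 1

Derivation:
Bit 0: prefix='0' -> emit 'j', reset
Bit 1: prefix='1' (no match yet)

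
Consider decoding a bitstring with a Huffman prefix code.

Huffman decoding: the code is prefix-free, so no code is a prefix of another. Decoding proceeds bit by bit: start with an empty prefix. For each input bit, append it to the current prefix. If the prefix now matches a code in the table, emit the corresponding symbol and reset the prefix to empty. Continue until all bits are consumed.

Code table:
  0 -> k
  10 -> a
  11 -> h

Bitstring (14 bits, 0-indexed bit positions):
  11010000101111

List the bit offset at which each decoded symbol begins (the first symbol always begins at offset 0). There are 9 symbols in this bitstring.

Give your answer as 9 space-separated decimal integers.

Answer: 0 2 3 5 6 7 8 10 12

Derivation:
Bit 0: prefix='1' (no match yet)
Bit 1: prefix='11' -> emit 'h', reset
Bit 2: prefix='0' -> emit 'k', reset
Bit 3: prefix='1' (no match yet)
Bit 4: prefix='10' -> emit 'a', reset
Bit 5: prefix='0' -> emit 'k', reset
Bit 6: prefix='0' -> emit 'k', reset
Bit 7: prefix='0' -> emit 'k', reset
Bit 8: prefix='1' (no match yet)
Bit 9: prefix='10' -> emit 'a', reset
Bit 10: prefix='1' (no match yet)
Bit 11: prefix='11' -> emit 'h', reset
Bit 12: prefix='1' (no match yet)
Bit 13: prefix='11' -> emit 'h', reset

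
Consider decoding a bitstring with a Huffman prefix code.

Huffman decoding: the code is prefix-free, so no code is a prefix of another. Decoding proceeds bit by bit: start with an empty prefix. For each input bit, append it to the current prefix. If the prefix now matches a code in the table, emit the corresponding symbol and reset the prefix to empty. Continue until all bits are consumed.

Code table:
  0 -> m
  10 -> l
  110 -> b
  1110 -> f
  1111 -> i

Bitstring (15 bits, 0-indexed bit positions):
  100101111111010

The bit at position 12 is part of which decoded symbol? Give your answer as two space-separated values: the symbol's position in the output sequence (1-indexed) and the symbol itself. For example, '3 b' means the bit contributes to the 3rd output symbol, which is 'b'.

Answer: 5 f

Derivation:
Bit 0: prefix='1' (no match yet)
Bit 1: prefix='10' -> emit 'l', reset
Bit 2: prefix='0' -> emit 'm', reset
Bit 3: prefix='1' (no match yet)
Bit 4: prefix='10' -> emit 'l', reset
Bit 5: prefix='1' (no match yet)
Bit 6: prefix='11' (no match yet)
Bit 7: prefix='111' (no match yet)
Bit 8: prefix='1111' -> emit 'i', reset
Bit 9: prefix='1' (no match yet)
Bit 10: prefix='11' (no match yet)
Bit 11: prefix='111' (no match yet)
Bit 12: prefix='1110' -> emit 'f', reset
Bit 13: prefix='1' (no match yet)
Bit 14: prefix='10' -> emit 'l', reset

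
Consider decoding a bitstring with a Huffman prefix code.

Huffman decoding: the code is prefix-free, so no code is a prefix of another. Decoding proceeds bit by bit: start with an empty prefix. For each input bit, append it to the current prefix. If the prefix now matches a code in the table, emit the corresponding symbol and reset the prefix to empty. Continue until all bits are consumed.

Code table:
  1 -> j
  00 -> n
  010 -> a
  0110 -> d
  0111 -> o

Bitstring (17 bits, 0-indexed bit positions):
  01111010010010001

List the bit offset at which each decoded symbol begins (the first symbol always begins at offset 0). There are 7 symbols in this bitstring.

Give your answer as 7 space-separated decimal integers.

Bit 0: prefix='0' (no match yet)
Bit 1: prefix='01' (no match yet)
Bit 2: prefix='011' (no match yet)
Bit 3: prefix='0111' -> emit 'o', reset
Bit 4: prefix='1' -> emit 'j', reset
Bit 5: prefix='0' (no match yet)
Bit 6: prefix='01' (no match yet)
Bit 7: prefix='010' -> emit 'a', reset
Bit 8: prefix='0' (no match yet)
Bit 9: prefix='01' (no match yet)
Bit 10: prefix='010' -> emit 'a', reset
Bit 11: prefix='0' (no match yet)
Bit 12: prefix='01' (no match yet)
Bit 13: prefix='010' -> emit 'a', reset
Bit 14: prefix='0' (no match yet)
Bit 15: prefix='00' -> emit 'n', reset
Bit 16: prefix='1' -> emit 'j', reset

Answer: 0 4 5 8 11 14 16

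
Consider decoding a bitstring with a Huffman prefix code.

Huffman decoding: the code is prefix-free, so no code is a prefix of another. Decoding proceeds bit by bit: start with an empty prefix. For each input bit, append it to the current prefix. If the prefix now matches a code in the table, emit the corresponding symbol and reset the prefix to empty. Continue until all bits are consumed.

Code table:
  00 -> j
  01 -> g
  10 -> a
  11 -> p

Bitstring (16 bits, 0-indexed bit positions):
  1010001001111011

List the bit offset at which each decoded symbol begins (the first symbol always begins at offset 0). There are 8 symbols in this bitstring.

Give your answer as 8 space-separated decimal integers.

Answer: 0 2 4 6 8 10 12 14

Derivation:
Bit 0: prefix='1' (no match yet)
Bit 1: prefix='10' -> emit 'a', reset
Bit 2: prefix='1' (no match yet)
Bit 3: prefix='10' -> emit 'a', reset
Bit 4: prefix='0' (no match yet)
Bit 5: prefix='00' -> emit 'j', reset
Bit 6: prefix='1' (no match yet)
Bit 7: prefix='10' -> emit 'a', reset
Bit 8: prefix='0' (no match yet)
Bit 9: prefix='01' -> emit 'g', reset
Bit 10: prefix='1' (no match yet)
Bit 11: prefix='11' -> emit 'p', reset
Bit 12: prefix='1' (no match yet)
Bit 13: prefix='10' -> emit 'a', reset
Bit 14: prefix='1' (no match yet)
Bit 15: prefix='11' -> emit 'p', reset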